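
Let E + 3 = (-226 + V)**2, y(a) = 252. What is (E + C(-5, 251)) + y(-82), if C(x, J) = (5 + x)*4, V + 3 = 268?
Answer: 1770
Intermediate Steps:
V = 265 (V = -3 + 268 = 265)
C(x, J) = 20 + 4*x
E = 1518 (E = -3 + (-226 + 265)**2 = -3 + 39**2 = -3 + 1521 = 1518)
(E + C(-5, 251)) + y(-82) = (1518 + (20 + 4*(-5))) + 252 = (1518 + (20 - 20)) + 252 = (1518 + 0) + 252 = 1518 + 252 = 1770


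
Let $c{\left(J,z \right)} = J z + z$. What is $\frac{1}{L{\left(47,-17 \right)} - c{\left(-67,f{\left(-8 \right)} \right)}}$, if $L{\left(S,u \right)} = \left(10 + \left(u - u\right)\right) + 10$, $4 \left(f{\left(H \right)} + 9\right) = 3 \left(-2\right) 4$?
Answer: $- \frac{1}{970} \approx -0.0010309$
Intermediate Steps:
$f{\left(H \right)} = -15$ ($f{\left(H \right)} = -9 + \frac{3 \left(-2\right) 4}{4} = -9 + \frac{\left(-6\right) 4}{4} = -9 + \frac{1}{4} \left(-24\right) = -9 - 6 = -15$)
$c{\left(J,z \right)} = z + J z$
$L{\left(S,u \right)} = 20$ ($L{\left(S,u \right)} = \left(10 + 0\right) + 10 = 10 + 10 = 20$)
$\frac{1}{L{\left(47,-17 \right)} - c{\left(-67,f{\left(-8 \right)} \right)}} = \frac{1}{20 - - 15 \left(1 - 67\right)} = \frac{1}{20 - \left(-15\right) \left(-66\right)} = \frac{1}{20 - 990} = \frac{1}{-970} = - \frac{1}{970}$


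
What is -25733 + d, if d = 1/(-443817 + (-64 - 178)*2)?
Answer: -11433197634/444301 ≈ -25733.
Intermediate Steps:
d = -1/444301 (d = 1/(-443817 - 242*2) = 1/(-443817 - 484) = 1/(-444301) = -1/444301 ≈ -2.2507e-6)
-25733 + d = -25733 - 1/444301 = -11433197634/444301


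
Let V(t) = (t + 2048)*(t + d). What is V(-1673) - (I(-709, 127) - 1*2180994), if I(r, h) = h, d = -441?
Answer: 1388117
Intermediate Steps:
V(t) = (-441 + t)*(2048 + t) (V(t) = (t + 2048)*(t - 441) = (2048 + t)*(-441 + t) = (-441 + t)*(2048 + t))
V(-1673) - (I(-709, 127) - 1*2180994) = (-903168 + (-1673)² + 1607*(-1673)) - (127 - 1*2180994) = (-903168 + 2798929 - 2688511) - (127 - 2180994) = -792750 - 1*(-2180867) = -792750 + 2180867 = 1388117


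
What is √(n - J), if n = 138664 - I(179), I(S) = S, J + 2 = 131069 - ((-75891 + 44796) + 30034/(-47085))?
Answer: I*√52493257447215/47085 ≈ 153.88*I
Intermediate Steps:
J = 7635427804/47085 (J = -2 + (131069 - ((-75891 + 44796) + 30034/(-47085))) = -2 + (131069 - (-31095 + 30034*(-1/47085))) = -2 + (131069 - (-31095 - 30034/47085)) = -2 + (131069 - 1*(-1464138109/47085)) = -2 + (131069 + 1464138109/47085) = -2 + 7635521974/47085 = 7635427804/47085 ≈ 1.6216e+5)
n = 138485 (n = 138664 - 1*179 = 138664 - 179 = 138485)
√(n - J) = √(138485 - 1*7635427804/47085) = √(138485 - 7635427804/47085) = √(-1114861579/47085) = I*√52493257447215/47085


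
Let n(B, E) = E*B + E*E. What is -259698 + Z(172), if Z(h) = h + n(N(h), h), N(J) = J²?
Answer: 4858506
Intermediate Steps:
n(B, E) = E² + B*E (n(B, E) = B*E + E² = E² + B*E)
Z(h) = h + h*(h + h²) (Z(h) = h + h*(h² + h) = h + h*(h + h²))
-259698 + Z(172) = -259698 + 172*(1 + 172*(1 + 172)) = -259698 + 172*(1 + 172*173) = -259698 + 172*(1 + 29756) = -259698 + 172*29757 = -259698 + 5118204 = 4858506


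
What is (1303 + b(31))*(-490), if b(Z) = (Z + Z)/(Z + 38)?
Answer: -44084810/69 ≈ -6.3891e+5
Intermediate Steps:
b(Z) = 2*Z/(38 + Z) (b(Z) = (2*Z)/(38 + Z) = 2*Z/(38 + Z))
(1303 + b(31))*(-490) = (1303 + 2*31/(38 + 31))*(-490) = (1303 + 2*31/69)*(-490) = (1303 + 2*31*(1/69))*(-490) = (1303 + 62/69)*(-490) = (89969/69)*(-490) = -44084810/69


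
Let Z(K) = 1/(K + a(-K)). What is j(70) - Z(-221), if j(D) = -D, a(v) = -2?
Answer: -15609/223 ≈ -69.995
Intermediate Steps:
Z(K) = 1/(-2 + K) (Z(K) = 1/(K - 2) = 1/(-2 + K))
j(70) - Z(-221) = -1*70 - 1/(-2 - 221) = -70 - 1/(-223) = -70 - 1*(-1/223) = -70 + 1/223 = -15609/223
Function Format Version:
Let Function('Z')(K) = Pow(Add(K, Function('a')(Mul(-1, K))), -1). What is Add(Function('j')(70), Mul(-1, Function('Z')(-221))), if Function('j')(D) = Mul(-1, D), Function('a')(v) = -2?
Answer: Rational(-15609, 223) ≈ -69.995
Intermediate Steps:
Function('Z')(K) = Pow(Add(-2, K), -1) (Function('Z')(K) = Pow(Add(K, -2), -1) = Pow(Add(-2, K), -1))
Add(Function('j')(70), Mul(-1, Function('Z')(-221))) = Add(Mul(-1, 70), Mul(-1, Pow(Add(-2, -221), -1))) = Add(-70, Mul(-1, Pow(-223, -1))) = Add(-70, Mul(-1, Rational(-1, 223))) = Add(-70, Rational(1, 223)) = Rational(-15609, 223)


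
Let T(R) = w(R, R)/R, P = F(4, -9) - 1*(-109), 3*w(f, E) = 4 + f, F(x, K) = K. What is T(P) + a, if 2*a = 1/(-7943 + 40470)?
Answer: 1691479/4879050 ≈ 0.34668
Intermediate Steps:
w(f, E) = 4/3 + f/3 (w(f, E) = (4 + f)/3 = 4/3 + f/3)
a = 1/65054 (a = 1/(2*(-7943 + 40470)) = (½)/32527 = (½)*(1/32527) = 1/65054 ≈ 1.5372e-5)
P = 100 (P = -9 - 1*(-109) = -9 + 109 = 100)
T(R) = (4/3 + R/3)/R
T(P) + a = (⅓)*(4 + 100)/100 + 1/65054 = (⅓)*(1/100)*104 + 1/65054 = 26/75 + 1/65054 = 1691479/4879050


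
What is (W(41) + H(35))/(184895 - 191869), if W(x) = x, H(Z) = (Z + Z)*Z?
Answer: -2491/6974 ≈ -0.35718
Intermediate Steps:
H(Z) = 2*Z² (H(Z) = (2*Z)*Z = 2*Z²)
(W(41) + H(35))/(184895 - 191869) = (41 + 2*35²)/(184895 - 191869) = (41 + 2*1225)/(-6974) = (41 + 2450)*(-1/6974) = 2491*(-1/6974) = -2491/6974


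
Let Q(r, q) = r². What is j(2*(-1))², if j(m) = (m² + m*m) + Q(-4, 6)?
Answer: 576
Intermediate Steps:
j(m) = 16 + 2*m² (j(m) = (m² + m*m) + (-4)² = (m² + m²) + 16 = 2*m² + 16 = 16 + 2*m²)
j(2*(-1))² = (16 + 2*(2*(-1))²)² = (16 + 2*(-2)²)² = (16 + 2*4)² = (16 + 8)² = 24² = 576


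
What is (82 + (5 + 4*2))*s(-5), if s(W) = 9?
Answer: 855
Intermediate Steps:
(82 + (5 + 4*2))*s(-5) = (82 + (5 + 4*2))*9 = (82 + (5 + 8))*9 = (82 + 13)*9 = 95*9 = 855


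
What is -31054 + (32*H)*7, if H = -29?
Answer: -37550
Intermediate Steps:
-31054 + (32*H)*7 = -31054 + (32*(-29))*7 = -31054 - 928*7 = -31054 - 6496 = -37550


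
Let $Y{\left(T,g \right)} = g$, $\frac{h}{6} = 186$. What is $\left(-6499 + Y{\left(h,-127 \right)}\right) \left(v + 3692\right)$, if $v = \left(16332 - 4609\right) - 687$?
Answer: $-97587728$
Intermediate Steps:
$h = 1116$ ($h = 6 \cdot 186 = 1116$)
$v = 11036$ ($v = 11723 - 687 = 11036$)
$\left(-6499 + Y{\left(h,-127 \right)}\right) \left(v + 3692\right) = \left(-6499 - 127\right) \left(11036 + 3692\right) = \left(-6626\right) 14728 = -97587728$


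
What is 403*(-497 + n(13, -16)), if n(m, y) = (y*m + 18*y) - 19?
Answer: -407836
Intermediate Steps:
n(m, y) = -19 + 18*y + m*y (n(m, y) = (m*y + 18*y) - 19 = (18*y + m*y) - 19 = -19 + 18*y + m*y)
403*(-497 + n(13, -16)) = 403*(-497 + (-19 + 18*(-16) + 13*(-16))) = 403*(-497 + (-19 - 288 - 208)) = 403*(-497 - 515) = 403*(-1012) = -407836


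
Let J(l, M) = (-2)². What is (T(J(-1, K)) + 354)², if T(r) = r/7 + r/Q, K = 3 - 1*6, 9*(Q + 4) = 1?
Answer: 153115876/1225 ≈ 1.2499e+5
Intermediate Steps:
Q = -35/9 (Q = -4 + (⅑)*1 = -4 + ⅑ = -35/9 ≈ -3.8889)
K = -3 (K = 3 - 6 = -3)
J(l, M) = 4
T(r) = -4*r/35 (T(r) = r/7 + r/(-35/9) = r*(⅐) + r*(-9/35) = r/7 - 9*r/35 = -4*r/35)
(T(J(-1, K)) + 354)² = (-4/35*4 + 354)² = (-16/35 + 354)² = (12374/35)² = 153115876/1225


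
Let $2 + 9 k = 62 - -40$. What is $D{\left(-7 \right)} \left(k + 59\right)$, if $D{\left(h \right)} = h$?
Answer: $- \frac{4417}{9} \approx -490.78$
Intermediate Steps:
$k = \frac{100}{9}$ ($k = - \frac{2}{9} + \frac{62 - -40}{9} = - \frac{2}{9} + \frac{62 + 40}{9} = - \frac{2}{9} + \frac{1}{9} \cdot 102 = - \frac{2}{9} + \frac{34}{3} = \frac{100}{9} \approx 11.111$)
$D{\left(-7 \right)} \left(k + 59\right) = - 7 \left(\frac{100}{9} + 59\right) = \left(-7\right) \frac{631}{9} = - \frac{4417}{9}$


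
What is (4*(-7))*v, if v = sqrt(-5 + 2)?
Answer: -28*I*sqrt(3) ≈ -48.497*I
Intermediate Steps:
v = I*sqrt(3) (v = sqrt(-3) = I*sqrt(3) ≈ 1.732*I)
(4*(-7))*v = (4*(-7))*(I*sqrt(3)) = -28*I*sqrt(3)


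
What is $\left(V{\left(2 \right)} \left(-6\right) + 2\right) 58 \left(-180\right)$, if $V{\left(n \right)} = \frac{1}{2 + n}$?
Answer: $-5220$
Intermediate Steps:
$\left(V{\left(2 \right)} \left(-6\right) + 2\right) 58 \left(-180\right) = \left(\frac{1}{2 + 2} \left(-6\right) + 2\right) 58 \left(-180\right) = \left(\frac{1}{4} \left(-6\right) + 2\right) 58 \left(-180\right) = \left(- \frac{3}{2} + 2\right) 58 \left(-180\right) = \frac{1}{2} \cdot 58 \left(-180\right) = 29 \left(-180\right) = -5220$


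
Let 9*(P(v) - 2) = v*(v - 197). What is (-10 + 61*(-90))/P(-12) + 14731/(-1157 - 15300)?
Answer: -141972001/6928397 ≈ -20.491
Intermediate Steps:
P(v) = 2 + v*(-197 + v)/9 (P(v) = 2 + (v*(v - 197))/9 = 2 + (v*(-197 + v))/9 = 2 + v*(-197 + v)/9)
(-10 + 61*(-90))/P(-12) + 14731/(-1157 - 15300) = (-10 + 61*(-90))/(2 - 197/9*(-12) + (⅑)*(-12)²) + 14731/(-1157 - 15300) = (-10 - 5490)/(2 + 788/3 + (⅑)*144) + 14731/(-16457) = -5500/(2 + 788/3 + 16) + 14731*(-1/16457) = -5500/842/3 - 14731/16457 = -5500*3/842 - 14731/16457 = -8250/421 - 14731/16457 = -141972001/6928397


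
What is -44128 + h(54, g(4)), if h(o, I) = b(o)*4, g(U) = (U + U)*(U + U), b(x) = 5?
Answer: -44108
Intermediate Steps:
g(U) = 4*U**2 (g(U) = (2*U)*(2*U) = 4*U**2)
h(o, I) = 20 (h(o, I) = 5*4 = 20)
-44128 + h(54, g(4)) = -44128 + 20 = -44108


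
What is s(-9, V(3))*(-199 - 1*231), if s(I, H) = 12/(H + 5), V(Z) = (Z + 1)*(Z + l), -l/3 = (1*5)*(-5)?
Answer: -5160/317 ≈ -16.278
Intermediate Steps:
l = 75 (l = -3*1*5*(-5) = -15*(-5) = -3*(-25) = 75)
V(Z) = (1 + Z)*(75 + Z) (V(Z) = (Z + 1)*(Z + 75) = (1 + Z)*(75 + Z))
s(I, H) = 12/(5 + H)
s(-9, V(3))*(-199 - 1*231) = (12/(5 + (75 + 3² + 76*3)))*(-199 - 1*231) = (12/(5 + (75 + 9 + 228)))*(-199 - 231) = (12/(5 + 312))*(-430) = (12/317)*(-430) = -5160/317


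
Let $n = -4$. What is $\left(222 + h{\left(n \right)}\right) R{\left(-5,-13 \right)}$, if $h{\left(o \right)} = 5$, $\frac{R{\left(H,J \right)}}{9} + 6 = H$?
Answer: $-22473$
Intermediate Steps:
$R{\left(H,J \right)} = -54 + 9 H$
$\left(222 + h{\left(n \right)}\right) R{\left(-5,-13 \right)} = \left(222 + 5\right) \left(-54 + 9 \left(-5\right)\right) = 227 \left(-54 - 45\right) = 227 \left(-99\right) = -22473$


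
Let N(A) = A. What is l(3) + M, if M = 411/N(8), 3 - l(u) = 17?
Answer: 299/8 ≈ 37.375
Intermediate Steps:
l(u) = -14 (l(u) = 3 - 1*17 = 3 - 17 = -14)
M = 411/8 ≈ 51.375
l(3) + M = -14 + 411/8 = 299/8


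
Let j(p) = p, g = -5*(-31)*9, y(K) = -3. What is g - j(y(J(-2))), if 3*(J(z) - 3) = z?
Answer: 1398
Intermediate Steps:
J(z) = 3 + z/3
g = 1395 (g = 155*9 = 1395)
g - j(y(J(-2))) = 1395 - 1*(-3) = 1395 + 3 = 1398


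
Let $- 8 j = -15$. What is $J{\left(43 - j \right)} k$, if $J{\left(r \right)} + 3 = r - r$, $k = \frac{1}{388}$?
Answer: $- \frac{3}{388} \approx -0.007732$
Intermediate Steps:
$j = \frac{15}{8}$ ($j = \left(- \frac{1}{8}\right) \left(-15\right) = \frac{15}{8} \approx 1.875$)
$k = \frac{1}{388} \approx 0.0025773$
$J{\left(r \right)} = -3$ ($J{\left(r \right)} = -3 + \left(r - r\right) = -3 + 0 = -3$)
$J{\left(43 - j \right)} k = \left(-3\right) \frac{1}{388} = - \frac{3}{388}$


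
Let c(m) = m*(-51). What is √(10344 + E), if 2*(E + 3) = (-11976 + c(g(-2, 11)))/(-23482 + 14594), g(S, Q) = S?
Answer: √204239007390/4444 ≈ 101.69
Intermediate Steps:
c(m) = -51*m
E = -20727/8888 (E = -3 + ((-11976 - 51*(-2))/(-23482 + 14594))/2 = -3 + ((-11976 + 102)/(-8888))/2 = -3 + (-11874*(-1/8888))/2 = -3 + (½)*(5937/4444) = -3 + 5937/8888 = -20727/8888 ≈ -2.3320)
√(10344 + E) = √(10344 - 20727/8888) = √(91916745/8888) = √204239007390/4444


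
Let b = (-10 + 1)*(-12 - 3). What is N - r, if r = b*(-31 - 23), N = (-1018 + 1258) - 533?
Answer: 6997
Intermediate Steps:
b = 135 (b = -9*(-15) = 135)
N = -293 (N = 240 - 533 = -293)
r = -7290 (r = 135*(-31 - 23) = 135*(-54) = -7290)
N - r = -293 - 1*(-7290) = -293 + 7290 = 6997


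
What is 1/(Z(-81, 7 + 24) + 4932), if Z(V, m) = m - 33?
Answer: 1/4930 ≈ 0.00020284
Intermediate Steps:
Z(V, m) = -33 + m
1/(Z(-81, 7 + 24) + 4932) = 1/((-33 + (7 + 24)) + 4932) = 1/((-33 + 31) + 4932) = 1/(-2 + 4932) = 1/4930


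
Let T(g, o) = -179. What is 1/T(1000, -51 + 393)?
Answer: -1/179 ≈ -0.0055866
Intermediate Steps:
1/T(1000, -51 + 393) = 1/(-179) = -1/179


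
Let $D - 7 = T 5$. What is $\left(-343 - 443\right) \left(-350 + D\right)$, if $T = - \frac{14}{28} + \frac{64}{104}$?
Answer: $\frac{3498879}{13} \approx 2.6914 \cdot 10^{5}$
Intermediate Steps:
$T = \frac{3}{26}$ ($T = \left(-14\right) \frac{1}{28} + 64 \cdot \frac{1}{104} = - \frac{1}{2} + \frac{8}{13} = \frac{3}{26} \approx 0.11538$)
$D = \frac{197}{26}$ ($D = 7 + \frac{3}{26} \cdot 5 = 7 + \frac{15}{26} = \frac{197}{26} \approx 7.5769$)
$\left(-343 - 443\right) \left(-350 + D\right) = \left(-343 - 443\right) \left(-350 + \frac{197}{26}\right) = \left(-343 - 443\right) \left(- \frac{8903}{26}\right) = \left(-786\right) \left(- \frac{8903}{26}\right) = \frac{3498879}{13}$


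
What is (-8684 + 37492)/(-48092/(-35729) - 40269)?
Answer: -1029281032/1438723009 ≈ -0.71541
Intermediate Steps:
(-8684 + 37492)/(-48092/(-35729) - 40269) = 28808/(-48092*(-1/35729) - 40269) = 28808/(48092/35729 - 40269) = 28808/(-1438723009/35729) = 28808*(-35729/1438723009) = -1029281032/1438723009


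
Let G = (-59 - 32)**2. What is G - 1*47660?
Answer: -39379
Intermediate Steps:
G = 8281 (G = (-91)**2 = 8281)
G - 1*47660 = 8281 - 1*47660 = 8281 - 47660 = -39379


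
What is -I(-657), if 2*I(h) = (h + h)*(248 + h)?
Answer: -268713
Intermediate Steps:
I(h) = h*(248 + h) (I(h) = ((h + h)*(248 + h))/2 = ((2*h)*(248 + h))/2 = (2*h*(248 + h))/2 = h*(248 + h))
-I(-657) = -(-657)*(248 - 657) = -(-657)*(-409) = -1*268713 = -268713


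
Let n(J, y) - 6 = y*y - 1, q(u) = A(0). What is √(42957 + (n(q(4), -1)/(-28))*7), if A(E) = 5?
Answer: √171822/2 ≈ 207.26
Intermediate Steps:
q(u) = 5
n(J, y) = 5 + y² (n(J, y) = 6 + (y*y - 1) = 6 + (y² - 1) = 6 + (-1 + y²) = 5 + y²)
√(42957 + (n(q(4), -1)/(-28))*7) = √(42957 + ((5 + (-1)²)/(-28))*7) = √(42957 + ((5 + 1)*(-1/28))*7) = √(42957 + (6*(-1/28))*7) = √(42957 - 3/14*7) = √(42957 - 3/2) = √(85911/2) = √171822/2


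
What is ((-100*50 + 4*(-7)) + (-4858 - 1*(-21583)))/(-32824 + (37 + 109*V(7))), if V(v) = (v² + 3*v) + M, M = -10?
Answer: -3899/8749 ≈ -0.44565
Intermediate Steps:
V(v) = -10 + v² + 3*v (V(v) = (v² + 3*v) - 10 = -10 + v² + 3*v)
((-100*50 + 4*(-7)) + (-4858 - 1*(-21583)))/(-32824 + (37 + 109*V(7))) = ((-100*50 + 4*(-7)) + (-4858 - 1*(-21583)))/(-32824 + (37 + 109*(-10 + 7² + 3*7))) = ((-5000 - 28) + (-4858 + 21583))/(-32824 + (37 + 109*(-10 + 49 + 21))) = (-5028 + 16725)/(-32824 + (37 + 109*60)) = 11697/(-32824 + (37 + 6540)) = 11697/(-32824 + 6577) = 11697/(-26247) = 11697*(-1/26247) = -3899/8749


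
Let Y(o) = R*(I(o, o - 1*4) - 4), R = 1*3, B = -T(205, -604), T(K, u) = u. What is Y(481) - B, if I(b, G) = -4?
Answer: -628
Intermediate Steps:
B = 604 (B = -1*(-604) = 604)
R = 3
Y(o) = -24 (Y(o) = 3*(-4 - 4) = 3*(-8) = -24)
Y(481) - B = -24 - 1*604 = -24 - 604 = -628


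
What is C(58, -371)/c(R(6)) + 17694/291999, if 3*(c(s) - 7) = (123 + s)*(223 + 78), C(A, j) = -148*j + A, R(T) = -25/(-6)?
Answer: 97655397726/22366052737 ≈ 4.3662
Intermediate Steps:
R(T) = 25/6 (R(T) = -25*(-⅙) = 25/6)
C(A, j) = A - 148*j
c(s) = 12348 + 301*s/3 (c(s) = 7 + ((123 + s)*(223 + 78))/3 = 7 + ((123 + s)*301)/3 = 7 + (37023 + 301*s)/3 = 7 + (12341 + 301*s/3) = 12348 + 301*s/3)
C(58, -371)/c(R(6)) + 17694/291999 = (58 - 148*(-371))/(12348 + (301/3)*(25/6)) + 17694/291999 = (58 + 54908)/(12348 + 7525/18) + 17694*(1/291999) = 54966/(229789/18) + 5898/97333 = 54966*(18/229789) + 5898/97333 = 989388/229789 + 5898/97333 = 97655397726/22366052737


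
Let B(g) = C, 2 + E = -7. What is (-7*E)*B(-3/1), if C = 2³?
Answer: 504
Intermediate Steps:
E = -9 (E = -2 - 7 = -9)
C = 8
B(g) = 8
(-7*E)*B(-3/1) = -7*(-9)*8 = 63*8 = 504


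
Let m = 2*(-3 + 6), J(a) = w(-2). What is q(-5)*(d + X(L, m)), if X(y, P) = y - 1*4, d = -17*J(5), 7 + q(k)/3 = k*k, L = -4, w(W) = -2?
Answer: 1404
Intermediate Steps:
J(a) = -2
q(k) = -21 + 3*k² (q(k) = -21 + 3*(k*k) = -21 + 3*k²)
d = 34 (d = -17*(-2) = 34)
m = 6 (m = 2*3 = 6)
X(y, P) = -4 + y (X(y, P) = y - 4 = -4 + y)
q(-5)*(d + X(L, m)) = (-21 + 3*(-5)²)*(34 + (-4 - 4)) = (-21 + 3*25)*(34 - 8) = (-21 + 75)*26 = 54*26 = 1404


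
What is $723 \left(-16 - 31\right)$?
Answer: $-33981$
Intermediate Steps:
$723 \left(-16 - 31\right) = 723 \left(-47\right) = -33981$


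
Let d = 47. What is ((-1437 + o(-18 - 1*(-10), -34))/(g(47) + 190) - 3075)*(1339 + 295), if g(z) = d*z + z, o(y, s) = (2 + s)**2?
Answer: -6145362071/1223 ≈ -5.0248e+6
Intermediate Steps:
g(z) = 48*z (g(z) = 47*z + z = 48*z)
((-1437 + o(-18 - 1*(-10), -34))/(g(47) + 190) - 3075)*(1339 + 295) = ((-1437 + (2 - 34)**2)/(48*47 + 190) - 3075)*(1339 + 295) = ((-1437 + (-32)**2)/(2256 + 190) - 3075)*1634 = ((-1437 + 1024)/2446 - 3075)*1634 = (-413*1/2446 - 3075)*1634 = (-413/2446 - 3075)*1634 = -7521863/2446*1634 = -6145362071/1223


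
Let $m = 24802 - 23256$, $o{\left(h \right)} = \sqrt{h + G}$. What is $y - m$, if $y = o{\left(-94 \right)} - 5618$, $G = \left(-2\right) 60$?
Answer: $-7164 + i \sqrt{214} \approx -7164.0 + 14.629 i$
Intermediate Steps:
$G = -120$
$o{\left(h \right)} = \sqrt{-120 + h}$ ($o{\left(h \right)} = \sqrt{h - 120} = \sqrt{-120 + h}$)
$y = -5618 + i \sqrt{214}$ ($y = \sqrt{-120 - 94} - 5618 = \sqrt{-214} - 5618 = i \sqrt{214} - 5618 = -5618 + i \sqrt{214} \approx -5618.0 + 14.629 i$)
$m = 1546$
$y - m = \left(-5618 + i \sqrt{214}\right) - 1546 = -7164 + i \sqrt{214}$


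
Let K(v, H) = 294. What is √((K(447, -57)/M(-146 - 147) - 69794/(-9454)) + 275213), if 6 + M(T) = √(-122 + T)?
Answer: √(1300966748/4727 - 294/(6 - I*√415)) ≈ 524.61 - 0.01*I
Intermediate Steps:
M(T) = -6 + √(-122 + T)
√((K(447, -57)/M(-146 - 147) - 69794/(-9454)) + 275213) = √((294/(-6 + √(-122 + (-146 - 147))) - 69794/(-9454)) + 275213) = √((294/(-6 + √(-122 - 293)) - 69794*(-1/9454)) + 275213) = √((294/(-6 + √(-415)) + 34897/4727) + 275213) = √((294/(-6 + I*√415) + 34897/4727) + 275213) = √((34897/4727 + 294/(-6 + I*√415)) + 275213) = √(1300966748/4727 + 294/(-6 + I*√415))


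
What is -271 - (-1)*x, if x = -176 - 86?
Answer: -533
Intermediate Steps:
x = -262
-271 - (-1)*x = -271 - (-1)*(-262) = -271 - 1*262 = -271 - 262 = -533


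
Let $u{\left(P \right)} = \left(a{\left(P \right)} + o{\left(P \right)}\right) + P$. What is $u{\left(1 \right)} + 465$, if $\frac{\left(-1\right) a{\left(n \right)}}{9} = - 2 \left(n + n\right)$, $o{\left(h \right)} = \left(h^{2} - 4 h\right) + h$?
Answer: $500$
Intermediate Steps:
$o{\left(h \right)} = h^{2} - 3 h$
$a{\left(n \right)} = 36 n$ ($a{\left(n \right)} = - 9 \left(- 2 \left(n + n\right)\right) = - 9 \left(- 2 \cdot 2 n\right) = - 9 \left(- 4 n\right) = 36 n$)
$u{\left(P \right)} = 37 P + P \left(-3 + P\right)$ ($u{\left(P \right)} = \left(36 P + P \left(-3 + P\right)\right) + P = 37 P + P \left(-3 + P\right)$)
$u{\left(1 \right)} + 465 = 1 \left(34 + 1\right) + 465 = 1 \cdot 35 + 465 = 35 + 465 = 500$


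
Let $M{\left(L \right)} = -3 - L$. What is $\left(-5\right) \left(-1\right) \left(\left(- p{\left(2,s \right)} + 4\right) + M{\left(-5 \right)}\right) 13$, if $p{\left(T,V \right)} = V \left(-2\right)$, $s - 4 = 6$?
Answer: $1690$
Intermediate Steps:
$s = 10$ ($s = 4 + 6 = 10$)
$p{\left(T,V \right)} = - 2 V$
$\left(-5\right) \left(-1\right) \left(\left(- p{\left(2,s \right)} + 4\right) + M{\left(-5 \right)}\right) 13 = \left(-5\right) \left(-1\right) \left(\left(- \left(-2\right) 10 + 4\right) - -2\right) 13 = 5 \left(\left(\left(-1\right) \left(-20\right) + 4\right) + \left(-3 + 5\right)\right) 13 = 5 \left(\left(20 + 4\right) + 2\right) 13 = 5 \left(24 + 2\right) 13 = 5 \cdot 26 \cdot 13 = 130 \cdot 13 = 1690$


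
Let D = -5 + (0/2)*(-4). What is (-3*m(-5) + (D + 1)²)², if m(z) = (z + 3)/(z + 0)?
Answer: 5476/25 ≈ 219.04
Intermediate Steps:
D = -5 (D = -5 + (0*(½))*(-4) = -5 + 0*(-4) = -5 + 0 = -5)
m(z) = (3 + z)/z
(-3*m(-5) + (D + 1)²)² = (-3*(3 - 5)/(-5) + (-5 + 1)²)² = (-(-3)*(-2)/5 + (-4)²)² = (-3*⅖ + 16)² = (-6/5 + 16)² = (74/5)² = 5476/25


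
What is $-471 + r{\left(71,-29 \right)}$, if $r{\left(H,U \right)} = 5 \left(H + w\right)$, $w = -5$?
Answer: $-141$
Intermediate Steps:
$r{\left(H,U \right)} = -25 + 5 H$ ($r{\left(H,U \right)} = 5 \left(H - 5\right) = 5 \left(-5 + H\right) = -25 + 5 H$)
$-471 + r{\left(71,-29 \right)} = -471 + \left(-25 + 5 \cdot 71\right) = -471 + \left(-25 + 355\right) = -471 + 330 = -141$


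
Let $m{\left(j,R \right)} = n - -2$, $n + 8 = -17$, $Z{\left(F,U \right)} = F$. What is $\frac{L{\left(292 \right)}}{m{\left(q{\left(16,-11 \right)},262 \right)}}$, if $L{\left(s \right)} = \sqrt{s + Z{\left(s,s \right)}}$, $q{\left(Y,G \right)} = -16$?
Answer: $- \frac{2 \sqrt{146}}{23} \approx -1.0507$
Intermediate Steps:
$n = -25$ ($n = -8 - 17 = -25$)
$m{\left(j,R \right)} = -23$ ($m{\left(j,R \right)} = -25 - -2 = -25 + 2 = -23$)
$L{\left(s \right)} = \sqrt{2} \sqrt{s}$ ($L{\left(s \right)} = \sqrt{s + s} = \sqrt{2 s} = \sqrt{2} \sqrt{s}$)
$\frac{L{\left(292 \right)}}{m{\left(q{\left(16,-11 \right)},262 \right)}} = \frac{\sqrt{2} \sqrt{292}}{-23} = \sqrt{2} \cdot 2 \sqrt{73} \left(- \frac{1}{23}\right) = 2 \sqrt{146} \left(- \frac{1}{23}\right) = - \frac{2 \sqrt{146}}{23}$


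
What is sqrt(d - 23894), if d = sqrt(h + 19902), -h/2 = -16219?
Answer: sqrt(-23894 + 2*sqrt(13085)) ≈ 153.83*I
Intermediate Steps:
h = 32438 (h = -2*(-16219) = 32438)
d = 2*sqrt(13085) (d = sqrt(32438 + 19902) = sqrt(52340) = 2*sqrt(13085) ≈ 228.78)
sqrt(d - 23894) = sqrt(2*sqrt(13085) - 23894) = sqrt(-23894 + 2*sqrt(13085))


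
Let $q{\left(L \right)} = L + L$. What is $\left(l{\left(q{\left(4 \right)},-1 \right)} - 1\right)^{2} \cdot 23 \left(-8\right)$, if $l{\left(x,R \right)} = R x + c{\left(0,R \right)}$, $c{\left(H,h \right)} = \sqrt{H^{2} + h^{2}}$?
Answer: $-11776$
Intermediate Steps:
$q{\left(L \right)} = 2 L$
$l{\left(x,R \right)} = \sqrt{R^{2}} + R x$ ($l{\left(x,R \right)} = R x + \sqrt{0^{2} + R^{2}} = R x + \sqrt{0 + R^{2}} = R x + \sqrt{R^{2}} = \sqrt{R^{2}} + R x$)
$\left(l{\left(q{\left(4 \right)},-1 \right)} - 1\right)^{2} \cdot 23 \left(-8\right) = \left(\left(\sqrt{\left(-1\right)^{2}} - 2 \cdot 4\right) - 1\right)^{2} \cdot 23 \left(-8\right) = \left(\left(\sqrt{1} - 8\right) - 1\right)^{2} \cdot 23 \left(-8\right) = \left(\left(1 - 8\right) - 1\right)^{2} \cdot 23 \left(-8\right) = \left(-7 - 1\right)^{2} \cdot 23 \left(-8\right) = \left(-8\right)^{2} \cdot 23 \left(-8\right) = 64 \cdot 23 \left(-8\right) = 1472 \left(-8\right) = -11776$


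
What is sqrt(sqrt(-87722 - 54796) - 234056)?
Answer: sqrt(-234056 + I*sqrt(142518)) ≈ 0.39 + 483.79*I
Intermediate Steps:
sqrt(sqrt(-87722 - 54796) - 234056) = sqrt(sqrt(-142518) - 234056) = sqrt(I*sqrt(142518) - 234056) = sqrt(-234056 + I*sqrt(142518))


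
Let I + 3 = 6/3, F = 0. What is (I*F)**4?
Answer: 0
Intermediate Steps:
I = -1 (I = -3 + 6/3 = -3 + 6*(1/3) = -3 + 2 = -1)
(I*F)**4 = (-1*0)**4 = 0**4 = 0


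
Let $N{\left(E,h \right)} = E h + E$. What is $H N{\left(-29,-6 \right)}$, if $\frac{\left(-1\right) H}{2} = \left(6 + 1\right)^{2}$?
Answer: $-14210$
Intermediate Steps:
$N{\left(E,h \right)} = E + E h$
$H = -98$ ($H = - 2 \left(6 + 1\right)^{2} = - 2 \cdot 7^{2} = \left(-2\right) 49 = -98$)
$H N{\left(-29,-6 \right)} = - 98 \left(- 29 \left(1 - 6\right)\right) = - 98 \left(\left(-29\right) \left(-5\right)\right) = \left(-98\right) 145 = -14210$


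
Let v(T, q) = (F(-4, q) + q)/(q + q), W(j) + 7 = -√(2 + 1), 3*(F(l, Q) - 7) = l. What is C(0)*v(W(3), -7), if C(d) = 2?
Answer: 4/21 ≈ 0.19048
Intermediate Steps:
F(l, Q) = 7 + l/3
W(j) = -7 - √3 (W(j) = -7 - √(2 + 1) = -7 - √3)
v(T, q) = (17/3 + q)/(2*q) (v(T, q) = ((7 + (⅓)*(-4)) + q)/(q + q) = ((7 - 4/3) + q)/((2*q)) = (17/3 + q)*(1/(2*q)) = (17/3 + q)/(2*q))
C(0)*v(W(3), -7) = 2*((⅙)*(17 + 3*(-7))/(-7)) = 2*((⅙)*(-⅐)*(17 - 21)) = 2*((⅙)*(-⅐)*(-4)) = 2*(2/21) = 4/21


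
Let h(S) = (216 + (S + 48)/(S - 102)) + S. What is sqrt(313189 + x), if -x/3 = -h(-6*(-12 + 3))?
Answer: sqrt(5023882)/4 ≈ 560.35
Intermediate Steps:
h(S) = 216 + S + (48 + S)/(-102 + S) (h(S) = (216 + (48 + S)/(-102 + S)) + S = 216 + S + (48 + S)/(-102 + S))
x = 6429/8 (x = -(-3)*(-21984 + (-6*(-12 + 3))**2 + 115*(-6*(-12 + 3)))/(-102 - 6*(-12 + 3)) = -(-3)*(-21984 + (-6*(-9))**2 + 115*(-6*(-9)))/(-102 - 6*(-9)) = -(-3)*(-21984 + 54**2 + 115*54)/(-102 + 54) = -(-3)*(-21984 + 2916 + 6210)/(-48) = -(-3)*(-1/48*(-12858)) = -(-3)*2143/8 = -3*(-2143/8) = 6429/8 ≈ 803.63)
sqrt(313189 + x) = sqrt(313189 + 6429/8) = sqrt(2511941/8) = sqrt(5023882)/4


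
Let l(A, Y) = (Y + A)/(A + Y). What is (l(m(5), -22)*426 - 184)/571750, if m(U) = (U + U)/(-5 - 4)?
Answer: 121/285875 ≈ 0.00042326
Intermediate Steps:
m(U) = -2*U/9 (m(U) = (2*U)/(-9) = (2*U)*(-⅑) = -2*U/9)
l(A, Y) = 1 (l(A, Y) = (A + Y)/(A + Y) = 1)
(l(m(5), -22)*426 - 184)/571750 = (1*426 - 184)/571750 = (426 - 184)*(1/571750) = 242*(1/571750) = 121/285875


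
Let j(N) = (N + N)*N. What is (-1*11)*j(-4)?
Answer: -352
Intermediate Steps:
j(N) = 2*N² (j(N) = (2*N)*N = 2*N²)
(-1*11)*j(-4) = (-1*11)*(2*(-4)²) = -22*16 = -11*32 = -352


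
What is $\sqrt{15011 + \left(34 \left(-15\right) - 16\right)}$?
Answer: $\sqrt{14485} \approx 120.35$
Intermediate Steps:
$\sqrt{15011 + \left(34 \left(-15\right) - 16\right)} = \sqrt{15011 - 526} = \sqrt{14485}$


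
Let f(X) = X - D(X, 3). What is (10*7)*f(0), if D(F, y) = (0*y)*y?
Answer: 0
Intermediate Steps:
D(F, y) = 0 (D(F, y) = 0*y = 0)
f(X) = X (f(X) = X - 1*0 = X + 0 = X)
(10*7)*f(0) = (10*7)*0 = 70*0 = 0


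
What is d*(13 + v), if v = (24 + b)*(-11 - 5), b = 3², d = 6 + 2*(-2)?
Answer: -1030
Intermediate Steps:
d = 2 (d = 6 - 4 = 2)
b = 9
v = -528 (v = (24 + 9)*(-11 - 5) = 33*(-16) = -528)
d*(13 + v) = 2*(13 - 528) = 2*(-515) = -1030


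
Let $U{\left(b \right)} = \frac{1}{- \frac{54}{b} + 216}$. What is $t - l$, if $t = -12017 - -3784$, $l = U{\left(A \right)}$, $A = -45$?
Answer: $- \frac{8941043}{1086} \approx -8233.0$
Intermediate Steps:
$U{\left(b \right)} = \frac{1}{216 - \frac{54}{b}}$
$l = \frac{5}{1086}$ ($l = \frac{1}{54} \left(-45\right) \frac{1}{-1 + 4 \left(-45\right)} = \frac{1}{54} \left(-45\right) \frac{1}{-1 - 180} = \frac{1}{54} \left(-45\right) \frac{1}{-181} = \frac{1}{54} \left(-45\right) \left(- \frac{1}{181}\right) = \frac{5}{1086} \approx 0.004604$)
$t = -8233$ ($t = -12017 + 3784 = -8233$)
$t - l = -8233 - \frac{5}{1086} = - \frac{8941043}{1086}$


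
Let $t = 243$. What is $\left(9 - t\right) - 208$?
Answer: $-442$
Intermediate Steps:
$\left(9 - t\right) - 208 = \left(9 - 243\right) - 208 = -234 - 208 = -442$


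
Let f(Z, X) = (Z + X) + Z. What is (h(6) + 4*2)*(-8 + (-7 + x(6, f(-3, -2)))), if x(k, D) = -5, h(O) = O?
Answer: -280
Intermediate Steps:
f(Z, X) = X + 2*Z (f(Z, X) = (X + Z) + Z = X + 2*Z)
(h(6) + 4*2)*(-8 + (-7 + x(6, f(-3, -2)))) = (6 + 4*2)*(-8 + (-7 - 5)) = (6 + 8)*(-8 - 12) = 14*(-20) = -280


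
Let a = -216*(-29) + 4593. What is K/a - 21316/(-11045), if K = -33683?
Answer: -2991509/2551395 ≈ -1.1725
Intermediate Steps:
a = 10857 (a = 6264 + 4593 = 10857)
K/a - 21316/(-11045) = -33683/10857 - 21316/(-11045) = -33683*1/10857 - 21316*(-1/11045) = -33683/10857 + 21316/11045 = -2991509/2551395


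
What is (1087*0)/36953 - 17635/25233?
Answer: -17635/25233 ≈ -0.69889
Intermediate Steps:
(1087*0)/36953 - 17635/25233 = 0*(1/36953) - 17635*1/25233 = 0 - 17635/25233 = -17635/25233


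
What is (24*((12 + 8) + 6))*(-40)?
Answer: -24960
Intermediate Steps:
(24*((12 + 8) + 6))*(-40) = (24*(20 + 6))*(-40) = (24*26)*(-40) = 624*(-40) = -24960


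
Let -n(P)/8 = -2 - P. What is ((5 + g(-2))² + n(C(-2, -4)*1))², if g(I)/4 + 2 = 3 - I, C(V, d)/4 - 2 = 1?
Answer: 160801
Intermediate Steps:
C(V, d) = 12 (C(V, d) = 8 + 4*1 = 8 + 4 = 12)
n(P) = 16 + 8*P (n(P) = -8*(-2 - P) = 16 + 8*P)
g(I) = 4 - 4*I (g(I) = -8 + 4*(3 - I) = -8 + (12 - 4*I) = 4 - 4*I)
((5 + g(-2))² + n(C(-2, -4)*1))² = ((5 + (4 - 4*(-2)))² + (16 + 8*(12*1)))² = ((5 + (4 + 8))² + (16 + 8*12))² = ((5 + 12)² + (16 + 96))² = (17² + 112)² = (289 + 112)² = 401² = 160801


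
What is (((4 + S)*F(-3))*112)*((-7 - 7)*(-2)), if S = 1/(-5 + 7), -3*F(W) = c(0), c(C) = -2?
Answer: 9408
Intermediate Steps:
F(W) = ⅔ (F(W) = -⅓*(-2) = ⅔)
S = ½ (S = 1/2 = ½ ≈ 0.50000)
(((4 + S)*F(-3))*112)*((-7 - 7)*(-2)) = (((4 + ½)*(⅔))*112)*((-7 - 7)*(-2)) = (((9/2)*(⅔))*112)*(-14*(-2)) = (3*112)*28 = 336*28 = 9408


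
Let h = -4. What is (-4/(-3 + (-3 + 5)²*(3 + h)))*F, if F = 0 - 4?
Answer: -16/7 ≈ -2.2857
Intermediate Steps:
F = -4
(-4/(-3 + (-3 + 5)²*(3 + h)))*F = -4/(-3 + (-3 + 5)²*(3 - 4))*(-4) = -4/(-3 + 2²*(-1))*(-4) = -4/(-3 + 4*(-1))*(-4) = -4/(-3 - 4)*(-4) = -4/(-7)*(-4) = -4*(-⅐)*(-4) = (4/7)*(-4) = -16/7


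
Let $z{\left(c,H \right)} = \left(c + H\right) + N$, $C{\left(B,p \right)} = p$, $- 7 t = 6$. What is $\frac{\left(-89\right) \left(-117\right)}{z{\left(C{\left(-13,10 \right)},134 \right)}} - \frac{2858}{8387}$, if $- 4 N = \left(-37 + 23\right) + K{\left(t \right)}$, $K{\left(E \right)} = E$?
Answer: $\frac{608381645}{8672158} \approx 70.153$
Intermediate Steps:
$t = - \frac{6}{7}$ ($t = \left(- \frac{1}{7}\right) 6 = - \frac{6}{7} \approx -0.85714$)
$N = \frac{26}{7}$ ($N = - \frac{\left(-37 + 23\right) - \frac{6}{7}}{4} = - \frac{-14 - \frac{6}{7}}{4} = \left(- \frac{1}{4}\right) \left(- \frac{104}{7}\right) = \frac{26}{7} \approx 3.7143$)
$z{\left(c,H \right)} = \frac{26}{7} + H + c$ ($z{\left(c,H \right)} = \left(c + H\right) + \frac{26}{7} = \left(H + c\right) + \frac{26}{7} = \frac{26}{7} + H + c$)
$\frac{\left(-89\right) \left(-117\right)}{z{\left(C{\left(-13,10 \right)},134 \right)}} - \frac{2858}{8387} = \frac{\left(-89\right) \left(-117\right)}{\frac{26}{7} + 134 + 10} - \frac{2858}{8387} = \frac{10413}{\frac{1034}{7}} - \frac{2858}{8387} = 10413 \cdot \frac{7}{1034} - \frac{2858}{8387} = \frac{72891}{1034} - \frac{2858}{8387} = \frac{608381645}{8672158}$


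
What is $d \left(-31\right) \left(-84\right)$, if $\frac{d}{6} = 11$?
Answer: $171864$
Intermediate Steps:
$d = 66$ ($d = 6 \cdot 11 = 66$)
$d \left(-31\right) \left(-84\right) = 66 \left(-31\right) \left(-84\right) = \left(-2046\right) \left(-84\right) = 171864$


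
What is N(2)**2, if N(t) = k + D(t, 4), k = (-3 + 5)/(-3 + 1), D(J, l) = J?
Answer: 1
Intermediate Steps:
k = -1 (k = 2/(-2) = 2*(-1/2) = -1)
N(t) = -1 + t
N(2)**2 = (-1 + 2)**2 = 1**2 = 1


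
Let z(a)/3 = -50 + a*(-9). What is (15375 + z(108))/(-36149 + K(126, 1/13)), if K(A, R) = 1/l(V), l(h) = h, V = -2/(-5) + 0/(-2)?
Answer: -24618/72293 ≈ -0.34053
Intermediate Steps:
z(a) = -150 - 27*a (z(a) = 3*(-50 + a*(-9)) = 3*(-50 - 9*a) = -150 - 27*a)
V = ⅖ (V = -2*(-⅕) + 0*(-½) = ⅖ + 0 = ⅖ ≈ 0.40000)
K(A, R) = 5/2 (K(A, R) = 1/(⅖) = 5/2)
(15375 + z(108))/(-36149 + K(126, 1/13)) = (15375 + (-150 - 27*108))/(-36149 + 5/2) = (15375 + (-150 - 2916))/(-72293/2) = (15375 - 3066)*(-2/72293) = 12309*(-2/72293) = -24618/72293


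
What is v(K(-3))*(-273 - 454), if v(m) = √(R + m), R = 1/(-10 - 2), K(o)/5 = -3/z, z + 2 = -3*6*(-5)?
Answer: -727*I*√4422/132 ≈ -366.24*I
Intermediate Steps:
z = 88 (z = -2 - 3*6*(-5) = -2 - 18*(-5) = -2 + 90 = 88)
K(o) = -15/88 (K(o) = 5*(-3/88) = -15/88)
R = -1/12 (R = 1/(-12) = -1/12 ≈ -0.083333)
v(m) = √(-1/12 + m)
v(K(-3))*(-273 - 454) = (√(-3 + 36*(-15/88))/6)*(-273 - 454) = (√(-3 - 135/22)/6)*(-727) = (√(-201/22)/6)*(-727) = ((I*√4422/22)/6)*(-727) = (I*√4422/132)*(-727) = -727*I*√4422/132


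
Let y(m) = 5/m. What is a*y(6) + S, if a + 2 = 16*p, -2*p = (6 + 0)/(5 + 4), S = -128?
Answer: -1207/9 ≈ -134.11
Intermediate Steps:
p = -1/3 (p = -(6 + 0)/(2*(5 + 4)) = -3/9 = -1/2*2/3 = -1/3 ≈ -0.33333)
a = -22/3 (a = -2 + 16*(-1/3) = -2 - 16/3 = -22/3 ≈ -7.3333)
a*y(6) + S = -110/(3*6) - 128 = -22/3*5/6 - 128 = -55/9 - 128 = -1207/9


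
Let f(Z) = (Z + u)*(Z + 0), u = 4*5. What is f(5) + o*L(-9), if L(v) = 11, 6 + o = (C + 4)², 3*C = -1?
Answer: 1862/9 ≈ 206.89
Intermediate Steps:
C = -⅓ (C = (⅓)*(-1) = -⅓ ≈ -0.33333)
o = 67/9 (o = -6 + (-⅓ + 4)² = -6 + (11/3)² = -6 + 121/9 = 67/9 ≈ 7.4444)
u = 20
f(Z) = Z*(20 + Z) (f(Z) = (Z + 20)*(Z + 0) = (20 + Z)*Z = Z*(20 + Z))
f(5) + o*L(-9) = 5*(20 + 5) + (67/9)*11 = 5*25 + 737/9 = 125 + 737/9 = 1862/9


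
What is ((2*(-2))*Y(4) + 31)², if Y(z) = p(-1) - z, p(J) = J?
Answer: 2601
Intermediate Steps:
Y(z) = -1 - z
((2*(-2))*Y(4) + 31)² = ((2*(-2))*(-1 - 1*4) + 31)² = (-4*(-1 - 4) + 31)² = (-4*(-5) + 31)² = (20 + 31)² = 51² = 2601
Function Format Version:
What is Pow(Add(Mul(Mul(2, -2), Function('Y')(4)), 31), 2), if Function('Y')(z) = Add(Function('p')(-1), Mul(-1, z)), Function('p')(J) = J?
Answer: 2601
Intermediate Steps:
Function('Y')(z) = Add(-1, Mul(-1, z))
Pow(Add(Mul(Mul(2, -2), Function('Y')(4)), 31), 2) = Pow(Add(Mul(Mul(2, -2), Add(-1, Mul(-1, 4))), 31), 2) = Pow(Add(Mul(-4, Add(-1, -4)), 31), 2) = Pow(Add(Mul(-4, -5), 31), 2) = Pow(Add(20, 31), 2) = Pow(51, 2) = 2601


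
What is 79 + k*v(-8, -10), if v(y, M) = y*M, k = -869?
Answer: -69441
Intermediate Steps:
v(y, M) = M*y
79 + k*v(-8, -10) = 79 - (-8690)*(-8) = 79 - 869*80 = 79 - 69520 = -69441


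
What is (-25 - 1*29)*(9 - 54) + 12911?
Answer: 15341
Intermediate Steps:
(-25 - 1*29)*(9 - 54) + 12911 = (-25 - 29)*(-45) + 12911 = -54*(-45) + 12911 = 2430 + 12911 = 15341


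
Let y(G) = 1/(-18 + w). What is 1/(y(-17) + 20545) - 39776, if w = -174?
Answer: -156901960672/3944639 ≈ -39776.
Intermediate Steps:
y(G) = -1/192 (y(G) = 1/(-18 - 174) = 1/(-192) = -1/192)
1/(y(-17) + 20545) - 39776 = 1/(-1/192 + 20545) - 39776 = 1/(3944639/192) - 39776 = 192/3944639 - 39776 = -156901960672/3944639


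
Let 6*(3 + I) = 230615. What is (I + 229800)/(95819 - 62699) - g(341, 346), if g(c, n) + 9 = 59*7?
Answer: -78673483/198720 ≈ -395.90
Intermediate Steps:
I = 230597/6 (I = -3 + (⅙)*230615 = -3 + 230615/6 = 230597/6 ≈ 38433.)
g(c, n) = 404 (g(c, n) = -9 + 59*7 = -9 + 413 = 404)
(I + 229800)/(95819 - 62699) - g(341, 346) = (230597/6 + 229800)/(95819 - 62699) - 1*404 = (1609397/6)/33120 - 404 = (1609397/6)*(1/33120) - 404 = 1609397/198720 - 404 = -78673483/198720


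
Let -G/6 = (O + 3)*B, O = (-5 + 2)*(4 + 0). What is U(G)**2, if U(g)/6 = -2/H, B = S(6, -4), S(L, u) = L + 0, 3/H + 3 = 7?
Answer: 256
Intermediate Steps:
H = 3/4 (H = 3/(-3 + 7) = 3/4 ≈ 0.75000)
O = -12 (O = -3*4 = -12)
S(L, u) = L
B = 6
G = 324 (G = -6*(-12 + 3)*6 = -(-54)*6 = -6*(-54) = 324)
U(g) = -16 (U(g) = 6*(-2/3/4) = 6*(-2*4/3) = 6*(-8/3) = -16)
U(G)**2 = (-16)**2 = 256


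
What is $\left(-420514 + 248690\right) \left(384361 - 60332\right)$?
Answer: $-55675958896$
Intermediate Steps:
$\left(-420514 + 248690\right) \left(384361 - 60332\right) = \left(-171824\right) 324029 = -55675958896$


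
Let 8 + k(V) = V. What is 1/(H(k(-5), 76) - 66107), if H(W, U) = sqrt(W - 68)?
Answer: -66107/4370135530 - 9*I/4370135530 ≈ -1.5127e-5 - 2.0594e-9*I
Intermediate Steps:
k(V) = -8 + V
H(W, U) = sqrt(-68 + W)
1/(H(k(-5), 76) - 66107) = 1/(sqrt(-68 + (-8 - 5)) - 66107) = 1/(sqrt(-68 - 13) - 66107) = 1/(sqrt(-81) - 66107) = 1/(9*I - 66107) = 1/(-66107 + 9*I) = (-66107 - 9*I)/4370135530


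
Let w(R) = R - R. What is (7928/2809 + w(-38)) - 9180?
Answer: -25778692/2809 ≈ -9177.2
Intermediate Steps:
w(R) = 0
(7928/2809 + w(-38)) - 9180 = (7928/2809 + 0) - 9180 = 7928/2809 - 9180 = -25778692/2809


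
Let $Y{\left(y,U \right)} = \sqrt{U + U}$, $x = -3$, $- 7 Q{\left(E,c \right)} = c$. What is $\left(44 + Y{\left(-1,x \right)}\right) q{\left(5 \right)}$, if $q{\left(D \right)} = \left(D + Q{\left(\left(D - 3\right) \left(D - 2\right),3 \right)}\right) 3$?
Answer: $\frac{4224}{7} + \frac{96 i \sqrt{6}}{7} \approx 603.43 + 33.593 i$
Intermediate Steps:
$Q{\left(E,c \right)} = - \frac{c}{7}$
$Y{\left(y,U \right)} = \sqrt{2} \sqrt{U}$ ($Y{\left(y,U \right)} = \sqrt{2 U} = \sqrt{2} \sqrt{U}$)
$q{\left(D \right)} = - \frac{9}{7} + 3 D$ ($q{\left(D \right)} = \left(D - \frac{3}{7}\right) 3 = \left(- \frac{3}{7} + D\right) 3 = - \frac{9}{7} + 3 D$)
$\left(44 + Y{\left(-1,x \right)}\right) q{\left(5 \right)} = \left(44 + \sqrt{2} \sqrt{-3}\right) \left(- \frac{9}{7} + 3 \cdot 5\right) = \left(44 + \sqrt{2} i \sqrt{3}\right) \left(- \frac{9}{7} + 15\right) = \left(44 + i \sqrt{6}\right) \frac{96}{7} = \frac{4224}{7} + \frac{96 i \sqrt{6}}{7}$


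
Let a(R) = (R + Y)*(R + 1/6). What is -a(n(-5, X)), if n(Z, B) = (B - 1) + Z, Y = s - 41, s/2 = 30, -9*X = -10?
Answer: 10795/162 ≈ 66.636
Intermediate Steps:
X = 10/9 (X = -⅑*(-10) = 10/9 ≈ 1.1111)
s = 60 (s = 2*30 = 60)
Y = 19 (Y = 60 - 41 = 19)
n(Z, B) = -1 + B + Z (n(Z, B) = (-1 + B) + Z = -1 + B + Z)
a(R) = (19 + R)*(⅙ + R) (a(R) = (R + 19)*(R + 1/6) = (19 + R)*(R + ⅙) = (19 + R)*(⅙ + R))
-a(n(-5, X)) = -(19/6 + (-1 + 10/9 - 5)² + 115*(-1 + 10/9 - 5)/6) = -(19/6 + (-44/9)² + (115/6)*(-44/9)) = -(19/6 + 1936/81 - 2530/27) = -1*(-10795/162) = 10795/162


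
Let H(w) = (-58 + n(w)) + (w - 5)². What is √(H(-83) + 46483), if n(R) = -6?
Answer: √54163 ≈ 232.73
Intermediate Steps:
H(w) = -64 + (-5 + w)² (H(w) = (-58 - 6) + (w - 5)² = -64 + (-5 + w)²)
√(H(-83) + 46483) = √((-64 + (-5 - 83)²) + 46483) = √((-64 + (-88)²) + 46483) = √((-64 + 7744) + 46483) = √(7680 + 46483) = √54163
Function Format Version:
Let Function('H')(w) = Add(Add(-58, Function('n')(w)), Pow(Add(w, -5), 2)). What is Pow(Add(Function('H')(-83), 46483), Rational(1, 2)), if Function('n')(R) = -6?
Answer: Pow(54163, Rational(1, 2)) ≈ 232.73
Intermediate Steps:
Function('H')(w) = Add(-64, Pow(Add(-5, w), 2)) (Function('H')(w) = Add(Add(-58, -6), Pow(Add(w, -5), 2)) = Add(-64, Pow(Add(-5, w), 2)))
Pow(Add(Function('H')(-83), 46483), Rational(1, 2)) = Pow(Add(Add(-64, Pow(Add(-5, -83), 2)), 46483), Rational(1, 2)) = Pow(Add(Add(-64, Pow(-88, 2)), 46483), Rational(1, 2)) = Pow(Add(Add(-64, 7744), 46483), Rational(1, 2)) = Pow(Add(7680, 46483), Rational(1, 2)) = Pow(54163, Rational(1, 2))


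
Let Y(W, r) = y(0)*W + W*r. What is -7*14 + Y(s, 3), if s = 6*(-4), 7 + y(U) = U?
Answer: -2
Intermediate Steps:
y(U) = -7 + U
s = -24
Y(W, r) = -7*W + W*r (Y(W, r) = (-7 + 0)*W + W*r = -7*W + W*r)
-7*14 + Y(s, 3) = -7*14 - 24*(-7 + 3) = -98 - 24*(-4) = -98 + 96 = -2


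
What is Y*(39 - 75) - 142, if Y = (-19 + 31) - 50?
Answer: 1226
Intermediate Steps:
Y = -38 (Y = 12 - 50 = -38)
Y*(39 - 75) - 142 = -38*(39 - 75) - 142 = -38*(-36) - 142 = 1368 - 142 = 1226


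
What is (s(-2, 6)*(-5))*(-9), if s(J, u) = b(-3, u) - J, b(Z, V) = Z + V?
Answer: 225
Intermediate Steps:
b(Z, V) = V + Z
s(J, u) = -3 + u - J (s(J, u) = (u - 3) - J = (-3 + u) - J = -3 + u - J)
(s(-2, 6)*(-5))*(-9) = ((-3 + 6 - 1*(-2))*(-5))*(-9) = ((-3 + 6 + 2)*(-5))*(-9) = (5*(-5))*(-9) = -25*(-9) = 225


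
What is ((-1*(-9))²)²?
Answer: 6561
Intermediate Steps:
((-1*(-9))²)² = (9²)² = 81² = 6561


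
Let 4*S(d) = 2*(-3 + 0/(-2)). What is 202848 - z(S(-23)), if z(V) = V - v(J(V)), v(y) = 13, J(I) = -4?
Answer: 405725/2 ≈ 2.0286e+5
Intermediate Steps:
S(d) = -3/2 (S(d) = (2*(-3 + 0/(-2)))/4 = (2*(-3 + 0*(-1/2)))/4 = (2*(-3 + 0))/4 = (2*(-3))/4 = (1/4)*(-6) = -3/2)
z(V) = -13 + V (z(V) = V - 1*13 = V - 13 = -13 + V)
202848 - z(S(-23)) = 202848 - (-13 - 3/2) = 202848 - 1*(-29/2) = 202848 + 29/2 = 405725/2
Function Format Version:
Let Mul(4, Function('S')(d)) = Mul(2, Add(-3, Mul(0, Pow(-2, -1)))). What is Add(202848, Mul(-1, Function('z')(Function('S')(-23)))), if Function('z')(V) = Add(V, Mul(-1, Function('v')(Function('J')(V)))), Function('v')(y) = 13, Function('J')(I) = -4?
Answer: Rational(405725, 2) ≈ 2.0286e+5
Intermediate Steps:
Function('S')(d) = Rational(-3, 2) (Function('S')(d) = Mul(Rational(1, 4), Mul(2, Add(-3, Mul(0, Pow(-2, -1))))) = Mul(Rational(1, 4), Mul(2, Add(-3, Mul(0, Rational(-1, 2))))) = Mul(Rational(1, 4), Mul(2, Add(-3, 0))) = Mul(Rational(1, 4), Mul(2, -3)) = Mul(Rational(1, 4), -6) = Rational(-3, 2))
Function('z')(V) = Add(-13, V) (Function('z')(V) = Add(V, Mul(-1, 13)) = Add(V, -13) = Add(-13, V))
Add(202848, Mul(-1, Function('z')(Function('S')(-23)))) = Add(202848, Mul(-1, Add(-13, Rational(-3, 2)))) = Add(202848, Mul(-1, Rational(-29, 2))) = Add(202848, Rational(29, 2)) = Rational(405725, 2)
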